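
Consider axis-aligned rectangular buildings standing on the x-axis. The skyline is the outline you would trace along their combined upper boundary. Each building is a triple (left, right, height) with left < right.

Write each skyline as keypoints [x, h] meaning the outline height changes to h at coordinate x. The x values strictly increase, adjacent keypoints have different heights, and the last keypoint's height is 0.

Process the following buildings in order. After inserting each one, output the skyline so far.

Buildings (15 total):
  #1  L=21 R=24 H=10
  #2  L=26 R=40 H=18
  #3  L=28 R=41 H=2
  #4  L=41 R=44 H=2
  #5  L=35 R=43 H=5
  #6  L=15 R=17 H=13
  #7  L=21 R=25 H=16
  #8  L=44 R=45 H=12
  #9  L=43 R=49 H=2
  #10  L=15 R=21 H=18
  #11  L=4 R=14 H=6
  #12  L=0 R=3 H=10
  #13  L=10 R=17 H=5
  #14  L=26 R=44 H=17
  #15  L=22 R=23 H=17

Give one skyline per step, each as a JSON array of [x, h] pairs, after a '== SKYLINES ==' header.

== SKYLINES ==
[[21,10],[24,0]]
[[21,10],[24,0],[26,18],[40,0]]
[[21,10],[24,0],[26,18],[40,2],[41,0]]
[[21,10],[24,0],[26,18],[40,2],[44,0]]
[[21,10],[24,0],[26,18],[40,5],[43,2],[44,0]]
[[15,13],[17,0],[21,10],[24,0],[26,18],[40,5],[43,2],[44,0]]
[[15,13],[17,0],[21,16],[25,0],[26,18],[40,5],[43,2],[44,0]]
[[15,13],[17,0],[21,16],[25,0],[26,18],[40,5],[43,2],[44,12],[45,0]]
[[15,13],[17,0],[21,16],[25,0],[26,18],[40,5],[43,2],[44,12],[45,2],[49,0]]
[[15,18],[21,16],[25,0],[26,18],[40,5],[43,2],[44,12],[45,2],[49,0]]
[[4,6],[14,0],[15,18],[21,16],[25,0],[26,18],[40,5],[43,2],[44,12],[45,2],[49,0]]
[[0,10],[3,0],[4,6],[14,0],[15,18],[21,16],[25,0],[26,18],[40,5],[43,2],[44,12],[45,2],[49,0]]
[[0,10],[3,0],[4,6],[14,5],[15,18],[21,16],[25,0],[26,18],[40,5],[43,2],[44,12],[45,2],[49,0]]
[[0,10],[3,0],[4,6],[14,5],[15,18],[21,16],[25,0],[26,18],[40,17],[44,12],[45,2],[49,0]]
[[0,10],[3,0],[4,6],[14,5],[15,18],[21,16],[22,17],[23,16],[25,0],[26,18],[40,17],[44,12],[45,2],[49,0]]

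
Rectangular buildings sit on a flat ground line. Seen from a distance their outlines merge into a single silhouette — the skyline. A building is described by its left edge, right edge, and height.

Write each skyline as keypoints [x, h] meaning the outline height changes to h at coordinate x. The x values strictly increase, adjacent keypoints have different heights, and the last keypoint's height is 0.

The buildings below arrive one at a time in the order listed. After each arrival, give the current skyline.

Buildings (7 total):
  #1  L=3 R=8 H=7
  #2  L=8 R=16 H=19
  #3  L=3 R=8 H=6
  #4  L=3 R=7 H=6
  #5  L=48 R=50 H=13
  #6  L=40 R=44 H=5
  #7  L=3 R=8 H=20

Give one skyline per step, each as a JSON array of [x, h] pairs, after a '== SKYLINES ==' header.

== SKYLINES ==
[[3,7],[8,0]]
[[3,7],[8,19],[16,0]]
[[3,7],[8,19],[16,0]]
[[3,7],[8,19],[16,0]]
[[3,7],[8,19],[16,0],[48,13],[50,0]]
[[3,7],[8,19],[16,0],[40,5],[44,0],[48,13],[50,0]]
[[3,20],[8,19],[16,0],[40,5],[44,0],[48,13],[50,0]]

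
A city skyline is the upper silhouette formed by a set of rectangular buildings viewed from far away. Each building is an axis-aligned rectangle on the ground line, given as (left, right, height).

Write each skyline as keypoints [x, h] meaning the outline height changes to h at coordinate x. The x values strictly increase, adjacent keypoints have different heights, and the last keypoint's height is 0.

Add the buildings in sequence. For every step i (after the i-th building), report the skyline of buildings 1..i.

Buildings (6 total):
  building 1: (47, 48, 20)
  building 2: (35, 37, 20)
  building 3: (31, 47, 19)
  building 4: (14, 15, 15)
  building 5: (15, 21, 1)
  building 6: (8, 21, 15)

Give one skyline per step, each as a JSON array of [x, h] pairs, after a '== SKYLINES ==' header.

== SKYLINES ==
[[47,20],[48,0]]
[[35,20],[37,0],[47,20],[48,0]]
[[31,19],[35,20],[37,19],[47,20],[48,0]]
[[14,15],[15,0],[31,19],[35,20],[37,19],[47,20],[48,0]]
[[14,15],[15,1],[21,0],[31,19],[35,20],[37,19],[47,20],[48,0]]
[[8,15],[21,0],[31,19],[35,20],[37,19],[47,20],[48,0]]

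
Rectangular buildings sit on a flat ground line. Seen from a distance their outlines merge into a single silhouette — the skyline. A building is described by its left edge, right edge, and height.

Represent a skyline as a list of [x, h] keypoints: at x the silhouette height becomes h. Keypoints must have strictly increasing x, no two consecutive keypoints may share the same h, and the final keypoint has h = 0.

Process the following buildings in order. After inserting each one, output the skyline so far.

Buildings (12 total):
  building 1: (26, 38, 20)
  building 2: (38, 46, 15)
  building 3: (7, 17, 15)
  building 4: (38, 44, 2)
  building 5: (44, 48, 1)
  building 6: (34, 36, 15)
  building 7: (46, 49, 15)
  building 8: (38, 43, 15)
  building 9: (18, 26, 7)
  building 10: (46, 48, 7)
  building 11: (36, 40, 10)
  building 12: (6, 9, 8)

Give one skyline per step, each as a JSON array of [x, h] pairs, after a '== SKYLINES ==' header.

== SKYLINES ==
[[26,20],[38,0]]
[[26,20],[38,15],[46,0]]
[[7,15],[17,0],[26,20],[38,15],[46,0]]
[[7,15],[17,0],[26,20],[38,15],[46,0]]
[[7,15],[17,0],[26,20],[38,15],[46,1],[48,0]]
[[7,15],[17,0],[26,20],[38,15],[46,1],[48,0]]
[[7,15],[17,0],[26,20],[38,15],[49,0]]
[[7,15],[17,0],[26,20],[38,15],[49,0]]
[[7,15],[17,0],[18,7],[26,20],[38,15],[49,0]]
[[7,15],[17,0],[18,7],[26,20],[38,15],[49,0]]
[[7,15],[17,0],[18,7],[26,20],[38,15],[49,0]]
[[6,8],[7,15],[17,0],[18,7],[26,20],[38,15],[49,0]]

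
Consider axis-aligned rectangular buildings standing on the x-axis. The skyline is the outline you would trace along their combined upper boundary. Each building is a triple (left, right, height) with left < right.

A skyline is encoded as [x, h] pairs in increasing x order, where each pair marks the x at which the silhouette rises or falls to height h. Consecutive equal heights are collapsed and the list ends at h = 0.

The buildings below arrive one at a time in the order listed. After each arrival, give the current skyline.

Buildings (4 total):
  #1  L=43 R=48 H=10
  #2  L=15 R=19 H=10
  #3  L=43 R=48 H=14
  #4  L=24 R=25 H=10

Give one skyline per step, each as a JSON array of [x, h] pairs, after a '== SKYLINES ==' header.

== SKYLINES ==
[[43,10],[48,0]]
[[15,10],[19,0],[43,10],[48,0]]
[[15,10],[19,0],[43,14],[48,0]]
[[15,10],[19,0],[24,10],[25,0],[43,14],[48,0]]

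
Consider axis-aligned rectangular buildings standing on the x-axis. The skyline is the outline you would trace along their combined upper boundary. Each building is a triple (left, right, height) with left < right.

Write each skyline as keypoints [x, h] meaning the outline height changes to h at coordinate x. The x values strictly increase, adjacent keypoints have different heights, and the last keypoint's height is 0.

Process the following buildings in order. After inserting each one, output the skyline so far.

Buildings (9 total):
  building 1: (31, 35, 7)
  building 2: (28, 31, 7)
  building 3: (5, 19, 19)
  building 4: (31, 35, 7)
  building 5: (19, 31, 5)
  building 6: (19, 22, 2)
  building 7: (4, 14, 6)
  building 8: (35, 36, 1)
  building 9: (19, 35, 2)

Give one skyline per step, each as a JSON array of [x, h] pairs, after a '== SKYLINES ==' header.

== SKYLINES ==
[[31,7],[35,0]]
[[28,7],[35,0]]
[[5,19],[19,0],[28,7],[35,0]]
[[5,19],[19,0],[28,7],[35,0]]
[[5,19],[19,5],[28,7],[35,0]]
[[5,19],[19,5],[28,7],[35,0]]
[[4,6],[5,19],[19,5],[28,7],[35,0]]
[[4,6],[5,19],[19,5],[28,7],[35,1],[36,0]]
[[4,6],[5,19],[19,5],[28,7],[35,1],[36,0]]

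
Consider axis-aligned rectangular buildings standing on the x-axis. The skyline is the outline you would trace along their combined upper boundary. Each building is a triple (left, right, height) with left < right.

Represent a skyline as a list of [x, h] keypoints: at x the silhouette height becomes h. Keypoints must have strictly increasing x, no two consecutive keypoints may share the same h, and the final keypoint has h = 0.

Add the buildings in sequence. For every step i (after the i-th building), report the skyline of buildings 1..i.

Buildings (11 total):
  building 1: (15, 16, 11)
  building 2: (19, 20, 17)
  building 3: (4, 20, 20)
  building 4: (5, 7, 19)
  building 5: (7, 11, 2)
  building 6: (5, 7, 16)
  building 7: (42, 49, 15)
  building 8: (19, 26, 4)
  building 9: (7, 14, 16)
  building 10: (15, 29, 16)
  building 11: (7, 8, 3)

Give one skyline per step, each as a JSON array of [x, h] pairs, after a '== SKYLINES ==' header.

== SKYLINES ==
[[15,11],[16,0]]
[[15,11],[16,0],[19,17],[20,0]]
[[4,20],[20,0]]
[[4,20],[20,0]]
[[4,20],[20,0]]
[[4,20],[20,0]]
[[4,20],[20,0],[42,15],[49,0]]
[[4,20],[20,4],[26,0],[42,15],[49,0]]
[[4,20],[20,4],[26,0],[42,15],[49,0]]
[[4,20],[20,16],[29,0],[42,15],[49,0]]
[[4,20],[20,16],[29,0],[42,15],[49,0]]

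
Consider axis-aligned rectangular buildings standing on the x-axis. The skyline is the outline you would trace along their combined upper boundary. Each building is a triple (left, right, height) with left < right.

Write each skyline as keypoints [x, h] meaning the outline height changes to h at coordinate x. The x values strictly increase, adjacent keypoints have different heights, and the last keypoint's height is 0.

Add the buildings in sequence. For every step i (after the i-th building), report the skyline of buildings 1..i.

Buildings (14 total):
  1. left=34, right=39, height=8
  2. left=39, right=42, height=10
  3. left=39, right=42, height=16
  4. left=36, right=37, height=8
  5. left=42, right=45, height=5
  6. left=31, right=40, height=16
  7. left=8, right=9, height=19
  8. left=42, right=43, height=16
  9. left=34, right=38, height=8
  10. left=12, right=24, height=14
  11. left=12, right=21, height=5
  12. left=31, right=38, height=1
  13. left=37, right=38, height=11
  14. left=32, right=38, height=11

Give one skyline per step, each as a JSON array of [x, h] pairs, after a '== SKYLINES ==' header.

== SKYLINES ==
[[34,8],[39,0]]
[[34,8],[39,10],[42,0]]
[[34,8],[39,16],[42,0]]
[[34,8],[39,16],[42,0]]
[[34,8],[39,16],[42,5],[45,0]]
[[31,16],[42,5],[45,0]]
[[8,19],[9,0],[31,16],[42,5],[45,0]]
[[8,19],[9,0],[31,16],[43,5],[45,0]]
[[8,19],[9,0],[31,16],[43,5],[45,0]]
[[8,19],[9,0],[12,14],[24,0],[31,16],[43,5],[45,0]]
[[8,19],[9,0],[12,14],[24,0],[31,16],[43,5],[45,0]]
[[8,19],[9,0],[12,14],[24,0],[31,16],[43,5],[45,0]]
[[8,19],[9,0],[12,14],[24,0],[31,16],[43,5],[45,0]]
[[8,19],[9,0],[12,14],[24,0],[31,16],[43,5],[45,0]]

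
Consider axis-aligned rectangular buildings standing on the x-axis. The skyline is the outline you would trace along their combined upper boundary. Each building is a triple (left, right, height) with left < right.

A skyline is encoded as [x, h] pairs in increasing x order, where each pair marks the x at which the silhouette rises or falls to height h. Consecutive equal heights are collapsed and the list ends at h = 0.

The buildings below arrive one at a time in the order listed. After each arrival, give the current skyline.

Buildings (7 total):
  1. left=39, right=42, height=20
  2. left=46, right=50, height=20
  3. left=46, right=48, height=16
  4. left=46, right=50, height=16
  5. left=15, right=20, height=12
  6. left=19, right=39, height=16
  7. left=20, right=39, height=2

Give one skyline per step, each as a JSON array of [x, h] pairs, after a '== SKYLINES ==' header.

== SKYLINES ==
[[39,20],[42,0]]
[[39,20],[42,0],[46,20],[50,0]]
[[39,20],[42,0],[46,20],[50,0]]
[[39,20],[42,0],[46,20],[50,0]]
[[15,12],[20,0],[39,20],[42,0],[46,20],[50,0]]
[[15,12],[19,16],[39,20],[42,0],[46,20],[50,0]]
[[15,12],[19,16],[39,20],[42,0],[46,20],[50,0]]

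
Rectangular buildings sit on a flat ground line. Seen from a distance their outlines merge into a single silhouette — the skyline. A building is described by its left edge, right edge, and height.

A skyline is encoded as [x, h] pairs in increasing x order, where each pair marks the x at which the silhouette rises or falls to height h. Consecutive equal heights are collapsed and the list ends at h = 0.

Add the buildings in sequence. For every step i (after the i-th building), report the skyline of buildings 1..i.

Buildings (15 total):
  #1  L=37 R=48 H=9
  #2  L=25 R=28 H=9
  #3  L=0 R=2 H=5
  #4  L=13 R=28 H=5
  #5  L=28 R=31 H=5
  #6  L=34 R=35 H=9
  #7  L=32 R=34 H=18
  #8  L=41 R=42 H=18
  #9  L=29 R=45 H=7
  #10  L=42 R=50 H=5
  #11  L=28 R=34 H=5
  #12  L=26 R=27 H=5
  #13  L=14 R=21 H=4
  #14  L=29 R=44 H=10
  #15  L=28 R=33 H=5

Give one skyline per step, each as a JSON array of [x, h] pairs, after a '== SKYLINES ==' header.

== SKYLINES ==
[[37,9],[48,0]]
[[25,9],[28,0],[37,9],[48,0]]
[[0,5],[2,0],[25,9],[28,0],[37,9],[48,0]]
[[0,5],[2,0],[13,5],[25,9],[28,0],[37,9],[48,0]]
[[0,5],[2,0],[13,5],[25,9],[28,5],[31,0],[37,9],[48,0]]
[[0,5],[2,0],[13,5],[25,9],[28,5],[31,0],[34,9],[35,0],[37,9],[48,0]]
[[0,5],[2,0],[13,5],[25,9],[28,5],[31,0],[32,18],[34,9],[35,0],[37,9],[48,0]]
[[0,5],[2,0],[13,5],[25,9],[28,5],[31,0],[32,18],[34,9],[35,0],[37,9],[41,18],[42,9],[48,0]]
[[0,5],[2,0],[13,5],[25,9],[28,5],[29,7],[32,18],[34,9],[35,7],[37,9],[41,18],[42,9],[48,0]]
[[0,5],[2,0],[13,5],[25,9],[28,5],[29,7],[32,18],[34,9],[35,7],[37,9],[41,18],[42,9],[48,5],[50,0]]
[[0,5],[2,0],[13,5],[25,9],[28,5],[29,7],[32,18],[34,9],[35,7],[37,9],[41,18],[42,9],[48,5],[50,0]]
[[0,5],[2,0],[13,5],[25,9],[28,5],[29,7],[32,18],[34,9],[35,7],[37,9],[41,18],[42,9],[48,5],[50,0]]
[[0,5],[2,0],[13,5],[25,9],[28,5],[29,7],[32,18],[34,9],[35,7],[37,9],[41,18],[42,9],[48,5],[50,0]]
[[0,5],[2,0],[13,5],[25,9],[28,5],[29,10],[32,18],[34,10],[41,18],[42,10],[44,9],[48,5],[50,0]]
[[0,5],[2,0],[13,5],[25,9],[28,5],[29,10],[32,18],[34,10],[41,18],[42,10],[44,9],[48,5],[50,0]]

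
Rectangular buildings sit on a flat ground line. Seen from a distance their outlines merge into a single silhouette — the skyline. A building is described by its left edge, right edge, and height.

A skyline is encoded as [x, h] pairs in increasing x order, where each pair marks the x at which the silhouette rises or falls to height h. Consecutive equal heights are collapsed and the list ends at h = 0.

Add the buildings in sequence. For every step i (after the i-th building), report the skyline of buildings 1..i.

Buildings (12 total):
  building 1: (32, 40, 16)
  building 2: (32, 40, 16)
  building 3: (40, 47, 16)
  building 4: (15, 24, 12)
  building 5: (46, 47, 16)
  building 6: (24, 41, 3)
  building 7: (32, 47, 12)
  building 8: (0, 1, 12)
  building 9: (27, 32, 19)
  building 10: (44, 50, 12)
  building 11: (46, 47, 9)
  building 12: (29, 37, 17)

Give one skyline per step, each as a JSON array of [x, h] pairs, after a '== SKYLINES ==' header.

== SKYLINES ==
[[32,16],[40,0]]
[[32,16],[40,0]]
[[32,16],[47,0]]
[[15,12],[24,0],[32,16],[47,0]]
[[15,12],[24,0],[32,16],[47,0]]
[[15,12],[24,3],[32,16],[47,0]]
[[15,12],[24,3],[32,16],[47,0]]
[[0,12],[1,0],[15,12],[24,3],[32,16],[47,0]]
[[0,12],[1,0],[15,12],[24,3],[27,19],[32,16],[47,0]]
[[0,12],[1,0],[15,12],[24,3],[27,19],[32,16],[47,12],[50,0]]
[[0,12],[1,0],[15,12],[24,3],[27,19],[32,16],[47,12],[50,0]]
[[0,12],[1,0],[15,12],[24,3],[27,19],[32,17],[37,16],[47,12],[50,0]]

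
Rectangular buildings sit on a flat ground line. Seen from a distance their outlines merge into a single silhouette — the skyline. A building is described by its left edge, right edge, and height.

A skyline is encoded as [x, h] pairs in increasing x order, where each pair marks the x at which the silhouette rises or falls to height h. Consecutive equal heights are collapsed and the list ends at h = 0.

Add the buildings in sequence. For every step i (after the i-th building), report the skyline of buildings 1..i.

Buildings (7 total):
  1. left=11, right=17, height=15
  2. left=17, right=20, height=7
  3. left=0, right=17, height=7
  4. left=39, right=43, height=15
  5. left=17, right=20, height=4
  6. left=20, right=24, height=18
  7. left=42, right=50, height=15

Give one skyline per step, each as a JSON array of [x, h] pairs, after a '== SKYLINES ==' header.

== SKYLINES ==
[[11,15],[17,0]]
[[11,15],[17,7],[20,0]]
[[0,7],[11,15],[17,7],[20,0]]
[[0,7],[11,15],[17,7],[20,0],[39,15],[43,0]]
[[0,7],[11,15],[17,7],[20,0],[39,15],[43,0]]
[[0,7],[11,15],[17,7],[20,18],[24,0],[39,15],[43,0]]
[[0,7],[11,15],[17,7],[20,18],[24,0],[39,15],[50,0]]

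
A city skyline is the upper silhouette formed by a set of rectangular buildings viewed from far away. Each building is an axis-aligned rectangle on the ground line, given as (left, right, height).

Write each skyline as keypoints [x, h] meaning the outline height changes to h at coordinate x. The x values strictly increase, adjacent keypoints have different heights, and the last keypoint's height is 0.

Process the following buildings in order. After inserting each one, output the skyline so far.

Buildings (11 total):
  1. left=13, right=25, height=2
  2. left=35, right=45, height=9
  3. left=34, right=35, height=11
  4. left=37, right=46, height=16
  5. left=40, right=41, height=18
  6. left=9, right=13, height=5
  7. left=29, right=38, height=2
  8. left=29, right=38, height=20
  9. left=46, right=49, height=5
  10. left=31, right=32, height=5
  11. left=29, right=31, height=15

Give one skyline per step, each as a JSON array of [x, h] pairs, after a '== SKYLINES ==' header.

== SKYLINES ==
[[13,2],[25,0]]
[[13,2],[25,0],[35,9],[45,0]]
[[13,2],[25,0],[34,11],[35,9],[45,0]]
[[13,2],[25,0],[34,11],[35,9],[37,16],[46,0]]
[[13,2],[25,0],[34,11],[35,9],[37,16],[40,18],[41,16],[46,0]]
[[9,5],[13,2],[25,0],[34,11],[35,9],[37,16],[40,18],[41,16],[46,0]]
[[9,5],[13,2],[25,0],[29,2],[34,11],[35,9],[37,16],[40,18],[41,16],[46,0]]
[[9,5],[13,2],[25,0],[29,20],[38,16],[40,18],[41,16],[46,0]]
[[9,5],[13,2],[25,0],[29,20],[38,16],[40,18],[41,16],[46,5],[49,0]]
[[9,5],[13,2],[25,0],[29,20],[38,16],[40,18],[41,16],[46,5],[49,0]]
[[9,5],[13,2],[25,0],[29,20],[38,16],[40,18],[41,16],[46,5],[49,0]]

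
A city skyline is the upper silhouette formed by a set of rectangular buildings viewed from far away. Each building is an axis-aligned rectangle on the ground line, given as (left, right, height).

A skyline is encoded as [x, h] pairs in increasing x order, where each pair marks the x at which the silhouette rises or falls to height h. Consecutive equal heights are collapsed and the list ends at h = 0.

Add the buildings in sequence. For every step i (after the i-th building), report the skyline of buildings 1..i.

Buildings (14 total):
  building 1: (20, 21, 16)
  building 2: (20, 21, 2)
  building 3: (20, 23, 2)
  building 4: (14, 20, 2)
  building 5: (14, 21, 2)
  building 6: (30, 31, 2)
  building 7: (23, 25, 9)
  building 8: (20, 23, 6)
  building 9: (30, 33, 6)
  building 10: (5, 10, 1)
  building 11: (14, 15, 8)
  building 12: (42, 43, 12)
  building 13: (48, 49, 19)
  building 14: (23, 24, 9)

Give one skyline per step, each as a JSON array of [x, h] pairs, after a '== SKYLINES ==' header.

== SKYLINES ==
[[20,16],[21,0]]
[[20,16],[21,0]]
[[20,16],[21,2],[23,0]]
[[14,2],[20,16],[21,2],[23,0]]
[[14,2],[20,16],[21,2],[23,0]]
[[14,2],[20,16],[21,2],[23,0],[30,2],[31,0]]
[[14,2],[20,16],[21,2],[23,9],[25,0],[30,2],[31,0]]
[[14,2],[20,16],[21,6],[23,9],[25,0],[30,2],[31,0]]
[[14,2],[20,16],[21,6],[23,9],[25,0],[30,6],[33,0]]
[[5,1],[10,0],[14,2],[20,16],[21,6],[23,9],[25,0],[30,6],[33,0]]
[[5,1],[10,0],[14,8],[15,2],[20,16],[21,6],[23,9],[25,0],[30,6],[33,0]]
[[5,1],[10,0],[14,8],[15,2],[20,16],[21,6],[23,9],[25,0],[30,6],[33,0],[42,12],[43,0]]
[[5,1],[10,0],[14,8],[15,2],[20,16],[21,6],[23,9],[25,0],[30,6],[33,0],[42,12],[43,0],[48,19],[49,0]]
[[5,1],[10,0],[14,8],[15,2],[20,16],[21,6],[23,9],[25,0],[30,6],[33,0],[42,12],[43,0],[48,19],[49,0]]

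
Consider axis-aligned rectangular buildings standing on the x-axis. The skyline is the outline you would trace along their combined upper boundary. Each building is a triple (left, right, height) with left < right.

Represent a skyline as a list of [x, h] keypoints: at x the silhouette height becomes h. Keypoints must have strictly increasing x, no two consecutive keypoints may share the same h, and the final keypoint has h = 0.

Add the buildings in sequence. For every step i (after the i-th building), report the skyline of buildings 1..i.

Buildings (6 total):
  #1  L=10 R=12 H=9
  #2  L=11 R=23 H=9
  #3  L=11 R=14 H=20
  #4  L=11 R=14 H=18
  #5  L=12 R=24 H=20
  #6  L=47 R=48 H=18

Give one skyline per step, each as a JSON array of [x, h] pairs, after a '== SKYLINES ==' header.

== SKYLINES ==
[[10,9],[12,0]]
[[10,9],[23,0]]
[[10,9],[11,20],[14,9],[23,0]]
[[10,9],[11,20],[14,9],[23,0]]
[[10,9],[11,20],[24,0]]
[[10,9],[11,20],[24,0],[47,18],[48,0]]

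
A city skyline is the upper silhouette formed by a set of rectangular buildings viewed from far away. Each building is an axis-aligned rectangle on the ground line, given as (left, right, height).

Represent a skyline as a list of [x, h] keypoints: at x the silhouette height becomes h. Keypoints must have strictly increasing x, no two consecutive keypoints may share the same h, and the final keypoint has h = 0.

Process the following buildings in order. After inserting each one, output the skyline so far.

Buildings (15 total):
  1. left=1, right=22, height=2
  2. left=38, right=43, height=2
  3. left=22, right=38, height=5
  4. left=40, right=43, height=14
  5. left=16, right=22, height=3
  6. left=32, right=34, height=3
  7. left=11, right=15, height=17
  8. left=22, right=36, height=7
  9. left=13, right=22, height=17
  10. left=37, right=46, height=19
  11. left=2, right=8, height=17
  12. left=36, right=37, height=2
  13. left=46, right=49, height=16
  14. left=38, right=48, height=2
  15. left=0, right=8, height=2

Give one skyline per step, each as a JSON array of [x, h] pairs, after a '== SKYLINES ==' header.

== SKYLINES ==
[[1,2],[22,0]]
[[1,2],[22,0],[38,2],[43,0]]
[[1,2],[22,5],[38,2],[43,0]]
[[1,2],[22,5],[38,2],[40,14],[43,0]]
[[1,2],[16,3],[22,5],[38,2],[40,14],[43,0]]
[[1,2],[16,3],[22,5],[38,2],[40,14],[43,0]]
[[1,2],[11,17],[15,2],[16,3],[22,5],[38,2],[40,14],[43,0]]
[[1,2],[11,17],[15,2],[16,3],[22,7],[36,5],[38,2],[40,14],[43,0]]
[[1,2],[11,17],[22,7],[36,5],[38,2],[40,14],[43,0]]
[[1,2],[11,17],[22,7],[36,5],[37,19],[46,0]]
[[1,2],[2,17],[8,2],[11,17],[22,7],[36,5],[37,19],[46,0]]
[[1,2],[2,17],[8,2],[11,17],[22,7],[36,5],[37,19],[46,0]]
[[1,2],[2,17],[8,2],[11,17],[22,7],[36,5],[37,19],[46,16],[49,0]]
[[1,2],[2,17],[8,2],[11,17],[22,7],[36,5],[37,19],[46,16],[49,0]]
[[0,2],[2,17],[8,2],[11,17],[22,7],[36,5],[37,19],[46,16],[49,0]]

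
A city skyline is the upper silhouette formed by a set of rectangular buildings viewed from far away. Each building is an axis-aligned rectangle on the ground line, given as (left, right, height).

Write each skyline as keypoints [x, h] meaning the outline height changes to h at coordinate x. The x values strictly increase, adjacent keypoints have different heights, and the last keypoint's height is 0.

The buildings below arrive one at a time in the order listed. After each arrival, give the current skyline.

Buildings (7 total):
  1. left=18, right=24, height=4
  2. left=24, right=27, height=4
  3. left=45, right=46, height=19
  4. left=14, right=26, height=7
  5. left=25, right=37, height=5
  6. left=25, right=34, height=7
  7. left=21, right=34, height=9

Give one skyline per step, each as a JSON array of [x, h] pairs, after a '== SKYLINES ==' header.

== SKYLINES ==
[[18,4],[24,0]]
[[18,4],[27,0]]
[[18,4],[27,0],[45,19],[46,0]]
[[14,7],[26,4],[27,0],[45,19],[46,0]]
[[14,7],[26,5],[37,0],[45,19],[46,0]]
[[14,7],[34,5],[37,0],[45,19],[46,0]]
[[14,7],[21,9],[34,5],[37,0],[45,19],[46,0]]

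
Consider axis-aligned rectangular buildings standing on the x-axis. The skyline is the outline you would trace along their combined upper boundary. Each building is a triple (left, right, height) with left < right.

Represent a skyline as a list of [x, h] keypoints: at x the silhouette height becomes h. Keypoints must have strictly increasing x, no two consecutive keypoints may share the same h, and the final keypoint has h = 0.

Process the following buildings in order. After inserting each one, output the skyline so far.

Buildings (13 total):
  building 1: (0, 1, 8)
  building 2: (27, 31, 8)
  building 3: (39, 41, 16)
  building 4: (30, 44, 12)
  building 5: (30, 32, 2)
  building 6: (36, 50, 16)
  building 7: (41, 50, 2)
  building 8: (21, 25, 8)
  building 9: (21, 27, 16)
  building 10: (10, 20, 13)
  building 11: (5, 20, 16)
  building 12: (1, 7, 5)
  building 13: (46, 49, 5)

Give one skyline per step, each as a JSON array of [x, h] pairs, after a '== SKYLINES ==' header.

== SKYLINES ==
[[0,8],[1,0]]
[[0,8],[1,0],[27,8],[31,0]]
[[0,8],[1,0],[27,8],[31,0],[39,16],[41,0]]
[[0,8],[1,0],[27,8],[30,12],[39,16],[41,12],[44,0]]
[[0,8],[1,0],[27,8],[30,12],[39,16],[41,12],[44,0]]
[[0,8],[1,0],[27,8],[30,12],[36,16],[50,0]]
[[0,8],[1,0],[27,8],[30,12],[36,16],[50,0]]
[[0,8],[1,0],[21,8],[25,0],[27,8],[30,12],[36,16],[50,0]]
[[0,8],[1,0],[21,16],[27,8],[30,12],[36,16],[50,0]]
[[0,8],[1,0],[10,13],[20,0],[21,16],[27,8],[30,12],[36,16],[50,0]]
[[0,8],[1,0],[5,16],[20,0],[21,16],[27,8],[30,12],[36,16],[50,0]]
[[0,8],[1,5],[5,16],[20,0],[21,16],[27,8],[30,12],[36,16],[50,0]]
[[0,8],[1,5],[5,16],[20,0],[21,16],[27,8],[30,12],[36,16],[50,0]]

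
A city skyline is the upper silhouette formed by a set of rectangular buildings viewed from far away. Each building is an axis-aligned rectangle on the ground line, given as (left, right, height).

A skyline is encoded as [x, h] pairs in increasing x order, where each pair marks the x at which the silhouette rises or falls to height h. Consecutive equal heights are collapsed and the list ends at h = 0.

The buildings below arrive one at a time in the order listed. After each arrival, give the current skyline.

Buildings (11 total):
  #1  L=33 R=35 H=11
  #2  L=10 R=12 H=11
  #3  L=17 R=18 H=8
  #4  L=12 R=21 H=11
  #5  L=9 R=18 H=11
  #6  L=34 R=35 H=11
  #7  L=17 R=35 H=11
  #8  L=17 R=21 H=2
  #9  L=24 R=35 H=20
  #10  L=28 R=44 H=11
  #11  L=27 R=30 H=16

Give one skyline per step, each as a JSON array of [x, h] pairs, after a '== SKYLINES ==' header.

== SKYLINES ==
[[33,11],[35,0]]
[[10,11],[12,0],[33,11],[35,0]]
[[10,11],[12,0],[17,8],[18,0],[33,11],[35,0]]
[[10,11],[21,0],[33,11],[35,0]]
[[9,11],[21,0],[33,11],[35,0]]
[[9,11],[21,0],[33,11],[35,0]]
[[9,11],[35,0]]
[[9,11],[35,0]]
[[9,11],[24,20],[35,0]]
[[9,11],[24,20],[35,11],[44,0]]
[[9,11],[24,20],[35,11],[44,0]]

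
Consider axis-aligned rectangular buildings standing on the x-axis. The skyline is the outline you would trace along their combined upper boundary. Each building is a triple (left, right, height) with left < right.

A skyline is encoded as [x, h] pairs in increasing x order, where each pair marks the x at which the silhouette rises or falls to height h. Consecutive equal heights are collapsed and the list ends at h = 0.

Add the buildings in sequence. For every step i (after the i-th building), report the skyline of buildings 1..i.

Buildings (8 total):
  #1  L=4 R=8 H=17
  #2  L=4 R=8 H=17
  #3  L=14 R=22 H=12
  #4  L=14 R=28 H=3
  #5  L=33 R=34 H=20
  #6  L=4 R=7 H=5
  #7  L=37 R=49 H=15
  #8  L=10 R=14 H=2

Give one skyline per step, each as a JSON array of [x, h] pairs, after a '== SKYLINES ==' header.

== SKYLINES ==
[[4,17],[8,0]]
[[4,17],[8,0]]
[[4,17],[8,0],[14,12],[22,0]]
[[4,17],[8,0],[14,12],[22,3],[28,0]]
[[4,17],[8,0],[14,12],[22,3],[28,0],[33,20],[34,0]]
[[4,17],[8,0],[14,12],[22,3],[28,0],[33,20],[34,0]]
[[4,17],[8,0],[14,12],[22,3],[28,0],[33,20],[34,0],[37,15],[49,0]]
[[4,17],[8,0],[10,2],[14,12],[22,3],[28,0],[33,20],[34,0],[37,15],[49,0]]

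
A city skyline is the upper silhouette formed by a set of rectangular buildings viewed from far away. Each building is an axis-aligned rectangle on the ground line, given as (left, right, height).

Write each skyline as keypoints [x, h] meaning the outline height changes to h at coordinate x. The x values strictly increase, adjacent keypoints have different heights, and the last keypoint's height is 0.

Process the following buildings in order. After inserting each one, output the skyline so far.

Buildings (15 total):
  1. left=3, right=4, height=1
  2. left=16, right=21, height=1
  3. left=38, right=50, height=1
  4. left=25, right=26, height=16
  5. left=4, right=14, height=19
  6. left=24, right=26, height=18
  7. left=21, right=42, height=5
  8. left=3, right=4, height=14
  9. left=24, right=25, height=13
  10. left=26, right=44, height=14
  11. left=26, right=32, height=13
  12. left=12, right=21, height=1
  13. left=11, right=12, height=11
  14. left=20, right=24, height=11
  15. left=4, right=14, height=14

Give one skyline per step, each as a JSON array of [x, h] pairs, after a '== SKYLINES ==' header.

== SKYLINES ==
[[3,1],[4,0]]
[[3,1],[4,0],[16,1],[21,0]]
[[3,1],[4,0],[16,1],[21,0],[38,1],[50,0]]
[[3,1],[4,0],[16,1],[21,0],[25,16],[26,0],[38,1],[50,0]]
[[3,1],[4,19],[14,0],[16,1],[21,0],[25,16],[26,0],[38,1],[50,0]]
[[3,1],[4,19],[14,0],[16,1],[21,0],[24,18],[26,0],[38,1],[50,0]]
[[3,1],[4,19],[14,0],[16,1],[21,5],[24,18],[26,5],[42,1],[50,0]]
[[3,14],[4,19],[14,0],[16,1],[21,5],[24,18],[26,5],[42,1],[50,0]]
[[3,14],[4,19],[14,0],[16,1],[21,5],[24,18],[26,5],[42,1],[50,0]]
[[3,14],[4,19],[14,0],[16,1],[21,5],[24,18],[26,14],[44,1],[50,0]]
[[3,14],[4,19],[14,0],[16,1],[21,5],[24,18],[26,14],[44,1],[50,0]]
[[3,14],[4,19],[14,1],[21,5],[24,18],[26,14],[44,1],[50,0]]
[[3,14],[4,19],[14,1],[21,5],[24,18],[26,14],[44,1],[50,0]]
[[3,14],[4,19],[14,1],[20,11],[24,18],[26,14],[44,1],[50,0]]
[[3,14],[4,19],[14,1],[20,11],[24,18],[26,14],[44,1],[50,0]]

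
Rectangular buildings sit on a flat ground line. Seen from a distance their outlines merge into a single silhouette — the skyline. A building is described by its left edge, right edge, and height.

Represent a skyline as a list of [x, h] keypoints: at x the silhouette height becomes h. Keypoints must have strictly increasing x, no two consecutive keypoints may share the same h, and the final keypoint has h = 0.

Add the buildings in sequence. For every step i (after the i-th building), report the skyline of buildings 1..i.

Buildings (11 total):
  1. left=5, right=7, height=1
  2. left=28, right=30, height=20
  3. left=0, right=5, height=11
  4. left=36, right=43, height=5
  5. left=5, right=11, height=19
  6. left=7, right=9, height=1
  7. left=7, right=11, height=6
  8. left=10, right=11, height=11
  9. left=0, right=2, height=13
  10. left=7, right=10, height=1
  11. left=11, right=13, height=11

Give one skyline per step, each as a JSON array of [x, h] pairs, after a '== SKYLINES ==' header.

== SKYLINES ==
[[5,1],[7,0]]
[[5,1],[7,0],[28,20],[30,0]]
[[0,11],[5,1],[7,0],[28,20],[30,0]]
[[0,11],[5,1],[7,0],[28,20],[30,0],[36,5],[43,0]]
[[0,11],[5,19],[11,0],[28,20],[30,0],[36,5],[43,0]]
[[0,11],[5,19],[11,0],[28,20],[30,0],[36,5],[43,0]]
[[0,11],[5,19],[11,0],[28,20],[30,0],[36,5],[43,0]]
[[0,11],[5,19],[11,0],[28,20],[30,0],[36,5],[43,0]]
[[0,13],[2,11],[5,19],[11,0],[28,20],[30,0],[36,5],[43,0]]
[[0,13],[2,11],[5,19],[11,0],[28,20],[30,0],[36,5],[43,0]]
[[0,13],[2,11],[5,19],[11,11],[13,0],[28,20],[30,0],[36,5],[43,0]]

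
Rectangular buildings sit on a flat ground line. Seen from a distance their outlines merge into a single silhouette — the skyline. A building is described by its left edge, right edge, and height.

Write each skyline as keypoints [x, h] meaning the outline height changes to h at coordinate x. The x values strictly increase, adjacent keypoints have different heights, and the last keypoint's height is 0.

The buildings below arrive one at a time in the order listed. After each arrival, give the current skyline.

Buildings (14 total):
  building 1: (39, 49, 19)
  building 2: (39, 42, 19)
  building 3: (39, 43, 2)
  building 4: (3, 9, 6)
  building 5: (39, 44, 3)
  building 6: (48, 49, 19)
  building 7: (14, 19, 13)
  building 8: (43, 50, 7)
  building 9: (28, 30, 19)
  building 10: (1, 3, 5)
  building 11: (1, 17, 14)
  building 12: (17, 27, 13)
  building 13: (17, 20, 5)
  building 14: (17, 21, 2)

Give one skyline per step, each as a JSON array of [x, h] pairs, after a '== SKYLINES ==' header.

== SKYLINES ==
[[39,19],[49,0]]
[[39,19],[49,0]]
[[39,19],[49,0]]
[[3,6],[9,0],[39,19],[49,0]]
[[3,6],[9,0],[39,19],[49,0]]
[[3,6],[9,0],[39,19],[49,0]]
[[3,6],[9,0],[14,13],[19,0],[39,19],[49,0]]
[[3,6],[9,0],[14,13],[19,0],[39,19],[49,7],[50,0]]
[[3,6],[9,0],[14,13],[19,0],[28,19],[30,0],[39,19],[49,7],[50,0]]
[[1,5],[3,6],[9,0],[14,13],[19,0],[28,19],[30,0],[39,19],[49,7],[50,0]]
[[1,14],[17,13],[19,0],[28,19],[30,0],[39,19],[49,7],[50,0]]
[[1,14],[17,13],[27,0],[28,19],[30,0],[39,19],[49,7],[50,0]]
[[1,14],[17,13],[27,0],[28,19],[30,0],[39,19],[49,7],[50,0]]
[[1,14],[17,13],[27,0],[28,19],[30,0],[39,19],[49,7],[50,0]]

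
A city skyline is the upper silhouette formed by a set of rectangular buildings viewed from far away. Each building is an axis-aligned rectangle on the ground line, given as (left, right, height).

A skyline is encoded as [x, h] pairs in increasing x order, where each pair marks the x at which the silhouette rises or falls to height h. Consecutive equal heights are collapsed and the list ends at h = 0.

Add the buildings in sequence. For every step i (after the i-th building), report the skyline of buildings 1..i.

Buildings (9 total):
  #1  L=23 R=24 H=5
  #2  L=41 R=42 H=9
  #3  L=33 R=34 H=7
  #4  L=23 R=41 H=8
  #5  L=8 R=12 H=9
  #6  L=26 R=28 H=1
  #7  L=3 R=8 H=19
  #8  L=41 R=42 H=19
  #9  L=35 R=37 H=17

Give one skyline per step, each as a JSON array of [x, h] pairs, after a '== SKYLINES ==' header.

== SKYLINES ==
[[23,5],[24,0]]
[[23,5],[24,0],[41,9],[42,0]]
[[23,5],[24,0],[33,7],[34,0],[41,9],[42,0]]
[[23,8],[41,9],[42,0]]
[[8,9],[12,0],[23,8],[41,9],[42,0]]
[[8,9],[12,0],[23,8],[41,9],[42,0]]
[[3,19],[8,9],[12,0],[23,8],[41,9],[42,0]]
[[3,19],[8,9],[12,0],[23,8],[41,19],[42,0]]
[[3,19],[8,9],[12,0],[23,8],[35,17],[37,8],[41,19],[42,0]]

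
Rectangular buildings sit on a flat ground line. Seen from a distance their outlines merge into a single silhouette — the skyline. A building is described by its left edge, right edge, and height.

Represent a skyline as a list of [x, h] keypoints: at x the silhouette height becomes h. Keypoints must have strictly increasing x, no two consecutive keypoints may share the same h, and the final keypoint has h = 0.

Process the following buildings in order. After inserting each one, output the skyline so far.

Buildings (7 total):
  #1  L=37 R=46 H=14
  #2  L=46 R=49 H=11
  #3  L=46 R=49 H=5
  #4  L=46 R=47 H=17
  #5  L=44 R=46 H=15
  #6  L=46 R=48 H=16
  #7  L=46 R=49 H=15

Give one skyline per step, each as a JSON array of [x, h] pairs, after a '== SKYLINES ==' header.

== SKYLINES ==
[[37,14],[46,0]]
[[37,14],[46,11],[49,0]]
[[37,14],[46,11],[49,0]]
[[37,14],[46,17],[47,11],[49,0]]
[[37,14],[44,15],[46,17],[47,11],[49,0]]
[[37,14],[44,15],[46,17],[47,16],[48,11],[49,0]]
[[37,14],[44,15],[46,17],[47,16],[48,15],[49,0]]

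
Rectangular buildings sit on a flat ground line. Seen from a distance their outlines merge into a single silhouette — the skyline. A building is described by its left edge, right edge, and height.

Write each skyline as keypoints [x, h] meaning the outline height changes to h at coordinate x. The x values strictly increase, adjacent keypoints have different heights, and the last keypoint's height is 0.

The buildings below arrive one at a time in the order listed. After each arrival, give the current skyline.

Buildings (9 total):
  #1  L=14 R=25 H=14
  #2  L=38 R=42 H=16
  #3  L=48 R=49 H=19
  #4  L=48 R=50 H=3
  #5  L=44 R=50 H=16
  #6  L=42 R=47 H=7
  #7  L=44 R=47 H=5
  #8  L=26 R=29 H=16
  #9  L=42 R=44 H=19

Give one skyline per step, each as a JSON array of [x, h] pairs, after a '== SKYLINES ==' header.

== SKYLINES ==
[[14,14],[25,0]]
[[14,14],[25,0],[38,16],[42,0]]
[[14,14],[25,0],[38,16],[42,0],[48,19],[49,0]]
[[14,14],[25,0],[38,16],[42,0],[48,19],[49,3],[50,0]]
[[14,14],[25,0],[38,16],[42,0],[44,16],[48,19],[49,16],[50,0]]
[[14,14],[25,0],[38,16],[42,7],[44,16],[48,19],[49,16],[50,0]]
[[14,14],[25,0],[38,16],[42,7],[44,16],[48,19],[49,16],[50,0]]
[[14,14],[25,0],[26,16],[29,0],[38,16],[42,7],[44,16],[48,19],[49,16],[50,0]]
[[14,14],[25,0],[26,16],[29,0],[38,16],[42,19],[44,16],[48,19],[49,16],[50,0]]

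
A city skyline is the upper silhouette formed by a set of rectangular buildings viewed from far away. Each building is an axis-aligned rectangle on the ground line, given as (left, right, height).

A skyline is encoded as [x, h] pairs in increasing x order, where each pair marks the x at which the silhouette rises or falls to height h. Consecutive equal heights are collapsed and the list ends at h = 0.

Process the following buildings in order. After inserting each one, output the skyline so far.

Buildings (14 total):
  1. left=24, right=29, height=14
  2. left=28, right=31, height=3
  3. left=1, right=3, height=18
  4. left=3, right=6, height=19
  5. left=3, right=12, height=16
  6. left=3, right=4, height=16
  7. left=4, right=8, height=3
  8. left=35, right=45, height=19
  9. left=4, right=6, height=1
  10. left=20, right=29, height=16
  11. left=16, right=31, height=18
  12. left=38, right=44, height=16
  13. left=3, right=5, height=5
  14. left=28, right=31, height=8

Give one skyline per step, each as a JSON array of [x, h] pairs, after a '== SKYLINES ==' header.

== SKYLINES ==
[[24,14],[29,0]]
[[24,14],[29,3],[31,0]]
[[1,18],[3,0],[24,14],[29,3],[31,0]]
[[1,18],[3,19],[6,0],[24,14],[29,3],[31,0]]
[[1,18],[3,19],[6,16],[12,0],[24,14],[29,3],[31,0]]
[[1,18],[3,19],[6,16],[12,0],[24,14],[29,3],[31,0]]
[[1,18],[3,19],[6,16],[12,0],[24,14],[29,3],[31,0]]
[[1,18],[3,19],[6,16],[12,0],[24,14],[29,3],[31,0],[35,19],[45,0]]
[[1,18],[3,19],[6,16],[12,0],[24,14],[29,3],[31,0],[35,19],[45,0]]
[[1,18],[3,19],[6,16],[12,0],[20,16],[29,3],[31,0],[35,19],[45,0]]
[[1,18],[3,19],[6,16],[12,0],[16,18],[31,0],[35,19],[45,0]]
[[1,18],[3,19],[6,16],[12,0],[16,18],[31,0],[35,19],[45,0]]
[[1,18],[3,19],[6,16],[12,0],[16,18],[31,0],[35,19],[45,0]]
[[1,18],[3,19],[6,16],[12,0],[16,18],[31,0],[35,19],[45,0]]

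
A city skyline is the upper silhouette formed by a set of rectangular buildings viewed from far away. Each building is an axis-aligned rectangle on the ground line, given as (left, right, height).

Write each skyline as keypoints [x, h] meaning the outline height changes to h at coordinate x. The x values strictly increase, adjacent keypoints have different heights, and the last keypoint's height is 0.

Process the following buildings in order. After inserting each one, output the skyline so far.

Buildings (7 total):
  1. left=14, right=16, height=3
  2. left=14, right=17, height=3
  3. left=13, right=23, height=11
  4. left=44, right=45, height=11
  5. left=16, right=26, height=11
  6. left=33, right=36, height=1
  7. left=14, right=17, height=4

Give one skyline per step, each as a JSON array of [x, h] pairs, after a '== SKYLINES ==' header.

== SKYLINES ==
[[14,3],[16,0]]
[[14,3],[17,0]]
[[13,11],[23,0]]
[[13,11],[23,0],[44,11],[45,0]]
[[13,11],[26,0],[44,11],[45,0]]
[[13,11],[26,0],[33,1],[36,0],[44,11],[45,0]]
[[13,11],[26,0],[33,1],[36,0],[44,11],[45,0]]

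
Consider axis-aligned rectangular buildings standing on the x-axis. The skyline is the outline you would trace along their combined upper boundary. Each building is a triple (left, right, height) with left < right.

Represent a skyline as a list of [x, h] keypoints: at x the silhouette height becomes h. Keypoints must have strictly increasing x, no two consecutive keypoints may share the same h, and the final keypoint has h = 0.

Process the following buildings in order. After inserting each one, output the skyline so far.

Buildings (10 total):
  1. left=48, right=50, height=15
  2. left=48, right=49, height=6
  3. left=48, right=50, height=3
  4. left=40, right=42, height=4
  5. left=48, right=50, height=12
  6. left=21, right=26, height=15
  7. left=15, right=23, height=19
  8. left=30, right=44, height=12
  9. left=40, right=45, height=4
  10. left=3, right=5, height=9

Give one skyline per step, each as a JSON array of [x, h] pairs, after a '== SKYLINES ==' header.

== SKYLINES ==
[[48,15],[50,0]]
[[48,15],[50,0]]
[[48,15],[50,0]]
[[40,4],[42,0],[48,15],[50,0]]
[[40,4],[42,0],[48,15],[50,0]]
[[21,15],[26,0],[40,4],[42,0],[48,15],[50,0]]
[[15,19],[23,15],[26,0],[40,4],[42,0],[48,15],[50,0]]
[[15,19],[23,15],[26,0],[30,12],[44,0],[48,15],[50,0]]
[[15,19],[23,15],[26,0],[30,12],[44,4],[45,0],[48,15],[50,0]]
[[3,9],[5,0],[15,19],[23,15],[26,0],[30,12],[44,4],[45,0],[48,15],[50,0]]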